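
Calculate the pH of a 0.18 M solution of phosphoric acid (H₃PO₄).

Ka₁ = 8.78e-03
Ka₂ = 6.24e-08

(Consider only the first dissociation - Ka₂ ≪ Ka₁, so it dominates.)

First dissociation dominates. From Ka₁ = [H⁺][HA⁻]/[H₂A], x² + Ka₁·x − Ka₁·C = 0 with C = 0.18 M and Ka₁ = 8.78e-03. Solving: [H⁺] = (−Ka₁ + √(Ka₁² + 4·Ka₁·C)) / 2 = 3.5606e-02 M. pH = -log(3.5606e-02) = 1.45.

pH = 1.45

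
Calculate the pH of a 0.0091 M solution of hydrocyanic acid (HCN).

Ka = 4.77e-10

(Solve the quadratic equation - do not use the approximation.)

x² + Ka×x - Ka×C = 0. Using quadratic formula: [H⁺] = 2.0832e-06

pH = 5.68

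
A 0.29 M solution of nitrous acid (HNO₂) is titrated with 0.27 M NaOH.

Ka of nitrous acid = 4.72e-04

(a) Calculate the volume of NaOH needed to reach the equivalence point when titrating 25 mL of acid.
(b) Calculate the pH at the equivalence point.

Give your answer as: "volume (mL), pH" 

moles acid = 0.29 × 25/1000 = 0.00725 mol; V_base = moles/0.27 × 1000 = 26.9 mL. At equivalence only the conjugate base is present: [A⁻] = 0.00725/0.052 = 1.3982e-01 M. Kb = Kw/Ka = 2.12e-11; [OH⁻] = √(Kb × [A⁻]) = 1.7211e-06; pOH = 5.76; pH = 14 - pOH = 8.24.

V = 26.9 mL, pH = 8.24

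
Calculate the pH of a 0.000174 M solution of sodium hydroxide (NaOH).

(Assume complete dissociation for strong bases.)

[OH⁻] = 0.000174 M for strong base. pOH = -log[OH⁻] = 3.76, pH = 14 - pOH

pH = 10.24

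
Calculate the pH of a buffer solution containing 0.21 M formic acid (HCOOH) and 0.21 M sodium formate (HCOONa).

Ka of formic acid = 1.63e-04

pKa = -log(1.63e-04) = 3.79. pH = pKa + log([A⁻]/[HA]) = 3.79 + log(0.21/0.21)

pH = 3.79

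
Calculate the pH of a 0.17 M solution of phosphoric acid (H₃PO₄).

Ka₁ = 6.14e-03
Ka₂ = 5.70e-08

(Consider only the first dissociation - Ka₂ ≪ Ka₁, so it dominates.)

First dissociation dominates. From Ka₁ = [H⁺][HA⁻]/[H₂A], x² + Ka₁·x − Ka₁·C = 0 with C = 0.17 M and Ka₁ = 6.14e-03. Solving: [H⁺] = (−Ka₁ + √(Ka₁² + 4·Ka₁·C)) / 2 = 2.9383e-02 M. pH = -log(2.9383e-02) = 1.53.

pH = 1.53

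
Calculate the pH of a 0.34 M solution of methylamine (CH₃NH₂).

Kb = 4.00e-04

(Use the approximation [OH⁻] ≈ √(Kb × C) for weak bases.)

[OH⁻] = √(Kb × C) = √(4.00e-04 × 0.34) = 1.1662e-02. pOH = 1.93, pH = 14 - pOH

pH = 12.07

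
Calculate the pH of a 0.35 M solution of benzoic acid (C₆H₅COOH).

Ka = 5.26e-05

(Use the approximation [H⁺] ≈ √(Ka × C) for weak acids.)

[H⁺] = √(Ka × C) = √(5.26e-05 × 0.35) = 4.2907e-03. pH = -log(4.2907e-03)

pH = 2.37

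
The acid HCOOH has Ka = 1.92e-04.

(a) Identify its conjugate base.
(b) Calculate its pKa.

(a) The conjugate base is formed by removing one H⁺ from HCOOH, giving HCOO⁻. (b) pKa = -log(Ka) = -log(1.92e-04) = 3.72.

Conjugate base: HCOO⁻; pK_a = 3.72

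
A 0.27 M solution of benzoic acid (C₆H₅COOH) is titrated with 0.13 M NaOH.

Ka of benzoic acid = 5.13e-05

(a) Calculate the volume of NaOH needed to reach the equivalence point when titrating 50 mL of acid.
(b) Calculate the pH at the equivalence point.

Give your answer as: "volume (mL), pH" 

moles acid = 0.27 × 50/1000 = 0.0135 mol; V_base = moles/0.13 × 1000 = 103.8 mL. At equivalence only the conjugate base is present: [A⁻] = 0.0135/0.154 = 8.7750e-02 M. Kb = Kw/Ka = 1.95e-10; [OH⁻] = √(Kb × [A⁻]) = 4.1359e-06; pOH = 5.38; pH = 14 - pOH = 8.62.

V = 103.8 mL, pH = 8.62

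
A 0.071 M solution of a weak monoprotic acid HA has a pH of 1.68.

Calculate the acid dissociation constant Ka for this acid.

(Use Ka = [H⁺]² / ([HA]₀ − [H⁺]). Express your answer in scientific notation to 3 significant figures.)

[H⁺] = 10^(−pH) = 10^(−1.68) = 2.089e-02 M. For HA ⇌ H⁺ + A⁻, Ka = [H⁺][A⁻]/[HA] = [H⁺]² / ([HA]₀ − [H⁺]) = (2.089e-02)² / (0.071 − 2.089e-02) = 8.71e-03.

K_a = 8.71e-03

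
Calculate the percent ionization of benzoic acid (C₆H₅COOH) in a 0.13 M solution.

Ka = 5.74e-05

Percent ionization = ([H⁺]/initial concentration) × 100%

Using Ka equilibrium: x² + Ka×x - Ka×C = 0. Solving: [H⁺] = 2.7031e-03. Percent = (2.7031e-03/0.13) × 100

Percent ionization = 2.08%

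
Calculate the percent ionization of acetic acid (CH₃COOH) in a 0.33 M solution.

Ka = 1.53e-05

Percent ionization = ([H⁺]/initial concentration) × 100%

Using Ka equilibrium: x² + Ka×x - Ka×C = 0. Solving: [H⁺] = 2.2394e-03. Percent = (2.2394e-03/0.33) × 100

Percent ionization = 0.679%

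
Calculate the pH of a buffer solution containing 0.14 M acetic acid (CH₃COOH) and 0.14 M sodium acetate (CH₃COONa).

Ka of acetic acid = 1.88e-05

pKa = -log(1.88e-05) = 4.73. pH = pKa + log([A⁻]/[HA]) = 4.73 + log(0.14/0.14)

pH = 4.73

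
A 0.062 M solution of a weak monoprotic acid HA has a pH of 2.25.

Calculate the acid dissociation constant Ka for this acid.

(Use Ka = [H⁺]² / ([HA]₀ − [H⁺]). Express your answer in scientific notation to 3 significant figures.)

[H⁺] = 10^(−pH) = 10^(−2.25) = 5.623e-03 M. For HA ⇌ H⁺ + A⁻, Ka = [H⁺][A⁻]/[HA] = [H⁺]² / ([HA]₀ − [H⁺]) = (5.623e-03)² / (0.062 − 5.623e-03) = 5.61e-04.

K_a = 5.61e-04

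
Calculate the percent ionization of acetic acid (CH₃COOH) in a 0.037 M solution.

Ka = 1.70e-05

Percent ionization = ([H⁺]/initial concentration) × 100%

Using Ka equilibrium: x² + Ka×x - Ka×C = 0. Solving: [H⁺] = 7.8464e-04. Percent = (7.8464e-04/0.037) × 100

Percent ionization = 2.12%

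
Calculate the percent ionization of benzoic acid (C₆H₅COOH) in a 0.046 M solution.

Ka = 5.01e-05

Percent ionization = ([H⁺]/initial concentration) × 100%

Using Ka equilibrium: x² + Ka×x - Ka×C = 0. Solving: [H⁺] = 1.4932e-03. Percent = (1.4932e-03/0.046) × 100

Percent ionization = 3.25%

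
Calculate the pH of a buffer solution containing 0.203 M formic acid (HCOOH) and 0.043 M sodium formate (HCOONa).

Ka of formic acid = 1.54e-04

pKa = -log(1.54e-04) = 3.81. pH = pKa + log([A⁻]/[HA]) = 3.81 + log(0.043/0.203)

pH = 3.14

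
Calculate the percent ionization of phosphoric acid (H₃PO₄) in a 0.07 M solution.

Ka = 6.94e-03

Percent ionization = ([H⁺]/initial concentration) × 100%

Using Ka equilibrium: x² + Ka×x - Ka×C = 0. Solving: [H⁺] = 1.8842e-02. Percent = (1.8842e-02/0.07) × 100

Percent ionization = 26.9%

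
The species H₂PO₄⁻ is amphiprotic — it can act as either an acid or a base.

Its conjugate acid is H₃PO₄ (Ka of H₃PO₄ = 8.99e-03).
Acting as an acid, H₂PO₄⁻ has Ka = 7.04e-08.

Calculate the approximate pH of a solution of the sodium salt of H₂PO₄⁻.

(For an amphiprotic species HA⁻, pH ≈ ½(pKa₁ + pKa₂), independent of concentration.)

pKa₁ = -log(8.99e-03) = 2.05; pKa₂ = -log(7.04e-08) = 7.15. For an amphiprotic species, pH ≈ ½(pKa₁ + pKa₂) = ½(2.05 + 7.15) = 4.60.

pH = 4.60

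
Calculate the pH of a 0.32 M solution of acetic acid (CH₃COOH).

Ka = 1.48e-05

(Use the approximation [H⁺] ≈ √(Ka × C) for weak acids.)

[H⁺] = √(Ka × C) = √(1.48e-05 × 0.32) = 2.1762e-03. pH = -log(2.1762e-03)

pH = 2.66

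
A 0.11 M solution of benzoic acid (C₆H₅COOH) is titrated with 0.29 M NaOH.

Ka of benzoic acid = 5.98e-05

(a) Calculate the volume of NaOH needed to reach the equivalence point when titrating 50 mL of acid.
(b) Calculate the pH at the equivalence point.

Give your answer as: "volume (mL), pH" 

moles acid = 0.11 × 50/1000 = 0.0055 mol; V_base = moles/0.29 × 1000 = 19.0 mL. At equivalence only the conjugate base is present: [A⁻] = 0.0055/0.069 = 7.9750e-02 M. Kb = Kw/Ka = 1.67e-10; [OH⁻] = √(Kb × [A⁻]) = 3.6519e-06; pOH = 5.44; pH = 14 - pOH = 8.56.

V = 19.0 mL, pH = 8.56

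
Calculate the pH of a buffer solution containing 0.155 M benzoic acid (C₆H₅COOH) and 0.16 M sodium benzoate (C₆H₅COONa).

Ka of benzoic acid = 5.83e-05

pKa = -log(5.83e-05) = 4.23. pH = pKa + log([A⁻]/[HA]) = 4.23 + log(0.16/0.155)

pH = 4.25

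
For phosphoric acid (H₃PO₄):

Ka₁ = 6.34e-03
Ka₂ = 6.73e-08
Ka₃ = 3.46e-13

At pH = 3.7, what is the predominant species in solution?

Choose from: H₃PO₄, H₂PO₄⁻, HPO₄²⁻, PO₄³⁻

pKa₁ = 2.20, pKa₂ = 7.17, pKa₃ = 12.46. For a polyprotic acid the predominant species crosses at each pKa: below pKa_n the protonated form dominates, above it the deprotonated form does. At pH = 3.7, the predominant species is H₂PO₄⁻.

H₂PO₄⁻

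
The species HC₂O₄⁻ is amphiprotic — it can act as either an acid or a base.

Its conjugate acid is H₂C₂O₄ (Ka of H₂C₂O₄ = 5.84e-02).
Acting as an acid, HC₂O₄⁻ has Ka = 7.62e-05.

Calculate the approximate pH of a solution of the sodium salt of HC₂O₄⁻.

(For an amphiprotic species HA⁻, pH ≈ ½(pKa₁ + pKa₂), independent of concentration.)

pKa₁ = -log(5.84e-02) = 1.23; pKa₂ = -log(7.62e-05) = 4.12. For an amphiprotic species, pH ≈ ½(pKa₁ + pKa₂) = ½(1.23 + 4.12) = 2.68.

pH = 2.68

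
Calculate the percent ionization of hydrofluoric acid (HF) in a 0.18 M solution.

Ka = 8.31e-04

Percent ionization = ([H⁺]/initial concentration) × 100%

Using Ka equilibrium: x² + Ka×x - Ka×C = 0. Solving: [H⁺] = 1.1822e-02. Percent = (1.1822e-02/0.18) × 100

Percent ionization = 6.57%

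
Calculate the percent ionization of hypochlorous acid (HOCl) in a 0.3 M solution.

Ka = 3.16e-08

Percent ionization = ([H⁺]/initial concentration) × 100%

Using Ka equilibrium: x² + Ka×x - Ka×C = 0. Solving: [H⁺] = 9.7349e-05. Percent = (9.7349e-05/0.3) × 100

Percent ionization = 0.0324%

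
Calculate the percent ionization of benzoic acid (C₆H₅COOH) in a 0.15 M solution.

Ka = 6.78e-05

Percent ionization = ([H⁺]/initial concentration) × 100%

Using Ka equilibrium: x² + Ka×x - Ka×C = 0. Solving: [H⁺] = 3.1553e-03. Percent = (3.1553e-03/0.15) × 100

Percent ionization = 2.1%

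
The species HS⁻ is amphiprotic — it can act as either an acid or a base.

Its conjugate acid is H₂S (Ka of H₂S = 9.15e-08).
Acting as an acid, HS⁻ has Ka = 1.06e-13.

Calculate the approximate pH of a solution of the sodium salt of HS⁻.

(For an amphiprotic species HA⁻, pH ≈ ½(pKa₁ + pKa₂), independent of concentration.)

pKa₁ = -log(9.15e-08) = 7.04; pKa₂ = -log(1.06e-13) = 12.97. For an amphiprotic species, pH ≈ ½(pKa₁ + pKa₂) = ½(7.04 + 12.97) = 10.01.

pH = 10.01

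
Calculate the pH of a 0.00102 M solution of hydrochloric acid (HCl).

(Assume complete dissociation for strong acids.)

[H⁺] = 0.00102 M for strong acid. pH = -log[H⁺] = -log(0.00102)

pH = 2.99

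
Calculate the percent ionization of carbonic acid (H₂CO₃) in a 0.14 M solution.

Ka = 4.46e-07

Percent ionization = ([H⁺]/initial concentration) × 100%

Using Ka equilibrium: x² + Ka×x - Ka×C = 0. Solving: [H⁺] = 2.4966e-04. Percent = (2.4966e-04/0.14) × 100

Percent ionization = 0.178%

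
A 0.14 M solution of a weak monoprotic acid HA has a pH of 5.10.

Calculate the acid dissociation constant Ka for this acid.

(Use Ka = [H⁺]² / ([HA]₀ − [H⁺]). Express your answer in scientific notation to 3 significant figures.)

[H⁺] = 10^(−pH) = 10^(−5.10) = 7.943e-06 M. For HA ⇌ H⁺ + A⁻, Ka = [H⁺][A⁻]/[HA] = [H⁺]² / ([HA]₀ − [H⁺]) = (7.943e-06)² / (0.14 − 7.943e-06) = 4.51e-10.

K_a = 4.51e-10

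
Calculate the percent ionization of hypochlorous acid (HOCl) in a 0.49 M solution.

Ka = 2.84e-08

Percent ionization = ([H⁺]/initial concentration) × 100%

Using Ka equilibrium: x² + Ka×x - Ka×C = 0. Solving: [H⁺] = 1.1795e-04. Percent = (1.1795e-04/0.49) × 100

Percent ionization = 0.0241%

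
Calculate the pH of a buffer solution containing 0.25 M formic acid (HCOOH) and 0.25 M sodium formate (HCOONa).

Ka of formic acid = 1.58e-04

pKa = -log(1.58e-04) = 3.80. pH = pKa + log([A⁻]/[HA]) = 3.80 + log(0.25/0.25)

pH = 3.80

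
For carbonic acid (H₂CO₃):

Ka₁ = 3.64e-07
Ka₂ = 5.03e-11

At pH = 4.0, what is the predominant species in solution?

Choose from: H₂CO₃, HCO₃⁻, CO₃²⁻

pKa₁ = 6.44, pKa₂ = 10.30. For a polyprotic acid the predominant species crosses at each pKa: below pKa_n the protonated form dominates, above it the deprotonated form does. At pH = 4.0, the predominant species is H₂CO₃.

H₂CO₃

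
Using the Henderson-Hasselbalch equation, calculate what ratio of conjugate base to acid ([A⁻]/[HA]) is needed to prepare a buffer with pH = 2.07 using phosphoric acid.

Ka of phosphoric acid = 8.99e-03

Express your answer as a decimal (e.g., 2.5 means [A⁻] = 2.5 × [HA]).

pKa = -log(8.99e-03) = 2.0462. pH = pKa + log([A⁻]/[HA]), so log([A⁻]/[HA]) = pH − pKa = 2.07 − 2.0462 = 0.0238. [A⁻]/[HA] = 10^(0.0238) = 1.06

[A⁻]/[HA] = 1.06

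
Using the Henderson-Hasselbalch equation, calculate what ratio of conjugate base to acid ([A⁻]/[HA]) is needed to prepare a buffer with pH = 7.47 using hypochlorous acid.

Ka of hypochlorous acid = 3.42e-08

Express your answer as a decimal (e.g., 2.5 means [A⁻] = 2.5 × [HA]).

pKa = -log(3.42e-08) = 7.4660. pH = pKa + log([A⁻]/[HA]), so log([A⁻]/[HA]) = pH − pKa = 7.47 − 7.4660 = 0.0040. [A⁻]/[HA] = 10^(0.0040) = 1.01

[A⁻]/[HA] = 1.01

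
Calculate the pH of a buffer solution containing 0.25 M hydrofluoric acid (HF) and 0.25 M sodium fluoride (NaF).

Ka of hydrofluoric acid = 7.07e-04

pKa = -log(7.07e-04) = 3.15. pH = pKa + log([A⁻]/[HA]) = 3.15 + log(0.25/0.25)

pH = 3.15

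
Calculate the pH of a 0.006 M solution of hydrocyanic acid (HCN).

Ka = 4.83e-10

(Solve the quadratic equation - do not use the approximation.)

x² + Ka×x - Ka×C = 0. Using quadratic formula: [H⁺] = 1.7021e-06

pH = 5.77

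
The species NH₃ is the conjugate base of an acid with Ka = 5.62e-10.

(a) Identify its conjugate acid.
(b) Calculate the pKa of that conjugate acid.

(a) The conjugate acid is formed by adding one H⁺ to NH₃, giving NH₄⁺. (b) pKa = -log(Ka) = -log(5.62e-10) = 9.25.

Conjugate acid: NH₄⁺; pK_a = 9.25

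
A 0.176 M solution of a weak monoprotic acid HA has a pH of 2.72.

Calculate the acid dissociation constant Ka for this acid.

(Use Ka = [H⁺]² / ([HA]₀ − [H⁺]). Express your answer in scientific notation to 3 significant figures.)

[H⁺] = 10^(−pH) = 10^(−2.72) = 1.905e-03 M. For HA ⇌ H⁺ + A⁻, Ka = [H⁺][A⁻]/[HA] = [H⁺]² / ([HA]₀ − [H⁺]) = (1.905e-03)² / (0.176 − 1.905e-03) = 2.09e-05.

K_a = 2.09e-05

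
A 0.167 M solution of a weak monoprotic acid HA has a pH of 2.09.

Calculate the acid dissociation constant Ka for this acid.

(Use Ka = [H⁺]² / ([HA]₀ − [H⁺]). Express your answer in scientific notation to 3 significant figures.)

[H⁺] = 10^(−pH) = 10^(−2.09) = 8.128e-03 M. For HA ⇌ H⁺ + A⁻, Ka = [H⁺][A⁻]/[HA] = [H⁺]² / ([HA]₀ − [H⁺]) = (8.128e-03)² / (0.167 − 8.128e-03) = 4.16e-04.

K_a = 4.16e-04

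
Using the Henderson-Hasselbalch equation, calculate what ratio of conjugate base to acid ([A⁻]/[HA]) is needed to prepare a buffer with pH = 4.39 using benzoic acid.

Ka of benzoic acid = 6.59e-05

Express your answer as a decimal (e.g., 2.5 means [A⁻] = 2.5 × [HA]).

pKa = -log(6.59e-05) = 4.1811. pH = pKa + log([A⁻]/[HA]), so log([A⁻]/[HA]) = pH − pKa = 4.39 − 4.1811 = 0.2089. [A⁻]/[HA] = 10^(0.2089) = 1.62

[A⁻]/[HA] = 1.62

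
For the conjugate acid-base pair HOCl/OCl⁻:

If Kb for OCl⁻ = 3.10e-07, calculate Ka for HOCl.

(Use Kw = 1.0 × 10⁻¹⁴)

For a conjugate pair Ka × Kb = Kw, so Ka = Kw/Kb = 1.0 × 10⁻¹⁴ / 3.10e-07 = 3.23e-08.

K_a = 3.23e-08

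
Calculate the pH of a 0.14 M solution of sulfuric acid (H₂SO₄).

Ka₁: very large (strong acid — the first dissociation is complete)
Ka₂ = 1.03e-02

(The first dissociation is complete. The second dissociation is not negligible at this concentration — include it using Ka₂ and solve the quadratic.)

First dissociation is complete: [H⁺]₀ = [HSO₄⁻]₀ = C = 0.14 M. Second dissociation HSO₄⁻ ⇌ H⁺ + SO₄²⁻: let x = [SO₄²⁻]. Ka₂ = (C + x)·x / (C − x) = 1.03e-02 → x² + (C + Ka₂)·x − Ka₂·C = 0 → x² + 0.15030·x − 1.442e-03 = 0. x = (−0.15030 + √(0.15030² + 4 × 1.442e-03)) / 2 = 9.0493e-03 M. [H⁺] = C + x = 0.14 + 9.0493e-03 = 1.4905e-01 M. pH = -log(1.4905e-01) = 0.83.

pH = 0.83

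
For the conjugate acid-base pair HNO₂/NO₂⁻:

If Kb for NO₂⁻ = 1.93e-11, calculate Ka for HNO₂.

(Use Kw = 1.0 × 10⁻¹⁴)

For a conjugate pair Ka × Kb = Kw, so Ka = Kw/Kb = 1.0 × 10⁻¹⁴ / 1.93e-11 = 5.18e-04.

K_a = 5.18e-04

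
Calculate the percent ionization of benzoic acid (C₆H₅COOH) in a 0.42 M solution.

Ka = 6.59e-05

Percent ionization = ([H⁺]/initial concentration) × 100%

Using Ka equilibrium: x² + Ka×x - Ka×C = 0. Solving: [H⁺] = 5.2281e-03. Percent = (5.2281e-03/0.42) × 100

Percent ionization = 1.24%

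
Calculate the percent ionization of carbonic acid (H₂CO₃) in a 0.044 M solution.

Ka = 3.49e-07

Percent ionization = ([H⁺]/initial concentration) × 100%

Using Ka equilibrium: x² + Ka×x - Ka×C = 0. Solving: [H⁺] = 1.2374e-04. Percent = (1.2374e-04/0.044) × 100

Percent ionization = 0.281%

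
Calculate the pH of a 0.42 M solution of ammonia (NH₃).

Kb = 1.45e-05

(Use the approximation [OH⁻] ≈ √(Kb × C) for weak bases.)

[OH⁻] = √(Kb × C) = √(1.45e-05 × 0.42) = 2.4678e-03. pOH = 2.61, pH = 14 - pOH

pH = 11.39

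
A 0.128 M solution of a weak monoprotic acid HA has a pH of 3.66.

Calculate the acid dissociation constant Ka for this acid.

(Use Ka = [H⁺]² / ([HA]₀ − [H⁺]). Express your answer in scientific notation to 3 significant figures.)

[H⁺] = 10^(−pH) = 10^(−3.66) = 2.188e-04 M. For HA ⇌ H⁺ + A⁻, Ka = [H⁺][A⁻]/[HA] = [H⁺]² / ([HA]₀ − [H⁺]) = (2.188e-04)² / (0.128 − 2.188e-04) = 3.75e-07.

K_a = 3.75e-07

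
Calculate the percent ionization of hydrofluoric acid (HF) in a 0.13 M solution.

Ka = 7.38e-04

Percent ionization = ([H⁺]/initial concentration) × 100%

Using Ka equilibrium: x² + Ka×x - Ka×C = 0. Solving: [H⁺] = 9.4328e-03. Percent = (9.4328e-03/0.13) × 100

Percent ionization = 7.26%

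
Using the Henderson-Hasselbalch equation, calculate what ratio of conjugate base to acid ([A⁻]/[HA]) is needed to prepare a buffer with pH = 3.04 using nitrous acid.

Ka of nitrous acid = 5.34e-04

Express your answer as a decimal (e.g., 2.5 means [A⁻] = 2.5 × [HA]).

pKa = -log(5.34e-04) = 3.2725. pH = pKa + log([A⁻]/[HA]), so log([A⁻]/[HA]) = pH − pKa = 3.04 − 3.2725 = -0.2325. [A⁻]/[HA] = 10^(-0.2325) = 0.586

[A⁻]/[HA] = 0.586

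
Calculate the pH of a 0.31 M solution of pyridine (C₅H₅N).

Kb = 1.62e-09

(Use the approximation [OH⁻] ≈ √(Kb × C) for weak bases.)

[OH⁻] = √(Kb × C) = √(1.62e-09 × 0.31) = 2.2410e-05. pOH = 4.65, pH = 14 - pOH

pH = 9.35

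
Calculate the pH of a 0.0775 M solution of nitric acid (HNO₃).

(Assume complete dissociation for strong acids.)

[H⁺] = 0.0775 M for strong acid. pH = -log[H⁺] = -log(0.0775)

pH = 1.11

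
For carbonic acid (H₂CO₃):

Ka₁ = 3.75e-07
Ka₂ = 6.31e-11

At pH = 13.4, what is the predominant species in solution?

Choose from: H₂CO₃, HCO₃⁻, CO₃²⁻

pKa₁ = 6.43, pKa₂ = 10.20. For a polyprotic acid the predominant species crosses at each pKa: below pKa_n the protonated form dominates, above it the deprotonated form does. At pH = 13.4, the predominant species is CO₃²⁻.

CO₃²⁻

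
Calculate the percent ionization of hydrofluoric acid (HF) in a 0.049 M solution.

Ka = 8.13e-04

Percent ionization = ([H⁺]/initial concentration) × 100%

Using Ka equilibrium: x² + Ka×x - Ka×C = 0. Solving: [H⁺] = 5.9182e-03. Percent = (5.9182e-03/0.049) × 100

Percent ionization = 12.1%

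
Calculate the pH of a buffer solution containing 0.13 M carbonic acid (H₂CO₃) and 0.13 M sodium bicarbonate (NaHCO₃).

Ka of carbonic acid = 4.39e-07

pKa = -log(4.39e-07) = 6.36. pH = pKa + log([A⁻]/[HA]) = 6.36 + log(0.13/0.13)

pH = 6.36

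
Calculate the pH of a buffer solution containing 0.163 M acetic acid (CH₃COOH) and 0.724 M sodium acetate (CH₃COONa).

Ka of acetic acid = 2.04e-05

pKa = -log(2.04e-05) = 4.69. pH = pKa + log([A⁻]/[HA]) = 4.69 + log(0.724/0.163)

pH = 5.34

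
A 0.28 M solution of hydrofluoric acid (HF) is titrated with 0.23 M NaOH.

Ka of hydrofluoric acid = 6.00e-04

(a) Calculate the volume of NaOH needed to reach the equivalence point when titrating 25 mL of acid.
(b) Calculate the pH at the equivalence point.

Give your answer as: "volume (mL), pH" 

moles acid = 0.28 × 25/1000 = 0.007 mol; V_base = moles/0.23 × 1000 = 30.4 mL. At equivalence only the conjugate base is present: [A⁻] = 0.007/0.055 = 1.2627e-01 M. Kb = Kw/Ka = 1.67e-11; [OH⁻] = √(Kb × [A⁻]) = 1.4507e-06; pOH = 5.84; pH = 14 - pOH = 8.16.

V = 30.4 mL, pH = 8.16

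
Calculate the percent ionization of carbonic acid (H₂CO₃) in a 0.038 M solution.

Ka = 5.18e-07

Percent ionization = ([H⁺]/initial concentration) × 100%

Using Ka equilibrium: x² + Ka×x - Ka×C = 0. Solving: [H⁺] = 1.4004e-04. Percent = (1.4004e-04/0.038) × 100

Percent ionization = 0.369%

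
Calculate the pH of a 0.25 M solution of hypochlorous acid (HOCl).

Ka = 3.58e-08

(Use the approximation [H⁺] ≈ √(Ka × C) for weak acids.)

[H⁺] = √(Ka × C) = √(3.58e-08 × 0.25) = 9.4604e-05. pH = -log(9.4604e-05)

pH = 4.02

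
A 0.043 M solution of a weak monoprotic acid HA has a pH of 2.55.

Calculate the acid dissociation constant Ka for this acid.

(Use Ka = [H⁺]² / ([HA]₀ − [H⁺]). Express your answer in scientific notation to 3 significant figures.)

[H⁺] = 10^(−pH) = 10^(−2.55) = 2.818e-03 M. For HA ⇌ H⁺ + A⁻, Ka = [H⁺][A⁻]/[HA] = [H⁺]² / ([HA]₀ − [H⁺]) = (2.818e-03)² / (0.043 − 2.818e-03) = 1.98e-04.

K_a = 1.98e-04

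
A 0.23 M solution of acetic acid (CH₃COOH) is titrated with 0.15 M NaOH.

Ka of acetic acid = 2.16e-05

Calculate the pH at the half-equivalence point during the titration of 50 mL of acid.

At half-equivalence [HA] = [A⁻], so Henderson-Hasselbalch gives pH = pKa = -log(2.16e-05) = 4.67.

pH = pKa = 4.67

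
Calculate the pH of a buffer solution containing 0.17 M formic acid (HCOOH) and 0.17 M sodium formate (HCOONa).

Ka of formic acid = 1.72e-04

pKa = -log(1.72e-04) = 3.76. pH = pKa + log([A⁻]/[HA]) = 3.76 + log(0.17/0.17)

pH = 3.76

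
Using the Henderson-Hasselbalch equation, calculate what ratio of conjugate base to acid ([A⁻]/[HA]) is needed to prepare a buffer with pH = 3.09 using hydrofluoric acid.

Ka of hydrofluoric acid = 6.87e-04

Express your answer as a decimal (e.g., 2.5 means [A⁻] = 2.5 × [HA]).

pKa = -log(6.87e-04) = 3.1630. pH = pKa + log([A⁻]/[HA]), so log([A⁻]/[HA]) = pH − pKa = 3.09 − 3.1630 = -0.0730. [A⁻]/[HA] = 10^(-0.0730) = 0.845

[A⁻]/[HA] = 0.845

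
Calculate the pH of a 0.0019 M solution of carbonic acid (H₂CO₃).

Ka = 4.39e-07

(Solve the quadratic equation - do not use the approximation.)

x² + Ka×x - Ka×C = 0. Using quadratic formula: [H⁺] = 2.8662e-05

pH = 4.54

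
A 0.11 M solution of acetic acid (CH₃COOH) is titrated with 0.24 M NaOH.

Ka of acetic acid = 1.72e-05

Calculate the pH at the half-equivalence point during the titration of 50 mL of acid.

At half-equivalence [HA] = [A⁻], so Henderson-Hasselbalch gives pH = pKa = -log(1.72e-05) = 4.76.

pH = pKa = 4.76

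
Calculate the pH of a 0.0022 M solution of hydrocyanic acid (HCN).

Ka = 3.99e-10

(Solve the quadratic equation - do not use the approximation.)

x² + Ka×x - Ka×C = 0. Using quadratic formula: [H⁺] = 9.3671e-07

pH = 6.03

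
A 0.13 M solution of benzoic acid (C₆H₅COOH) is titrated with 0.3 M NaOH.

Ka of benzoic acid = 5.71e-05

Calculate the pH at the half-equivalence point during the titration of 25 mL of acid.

At half-equivalence [HA] = [A⁻], so Henderson-Hasselbalch gives pH = pKa = -log(5.71e-05) = 4.24.

pH = pKa = 4.24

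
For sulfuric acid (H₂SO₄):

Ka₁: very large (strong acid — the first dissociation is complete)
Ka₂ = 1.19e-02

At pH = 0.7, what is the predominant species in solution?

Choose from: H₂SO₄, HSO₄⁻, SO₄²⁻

The first dissociation is complete, so H₂SO₄ itself is never the predominant species in water; pKa₂ = -log(1.19e-02) = 1.92. For a polyprotic acid the predominant species crosses at each pKa: below pKa_n the protonated form dominates, above it the deprotonated form does. At pH = 0.7, the predominant species is HSO₄⁻.

HSO₄⁻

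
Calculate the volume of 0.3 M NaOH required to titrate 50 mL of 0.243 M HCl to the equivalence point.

At equivalence: moles acid = moles base. moles HCl = 0.243 × 50/1000 = 0.01215 mol. V_base = moles / 0.3 × 1000 = 40.5 mL.

V_{base} = 40.5 mL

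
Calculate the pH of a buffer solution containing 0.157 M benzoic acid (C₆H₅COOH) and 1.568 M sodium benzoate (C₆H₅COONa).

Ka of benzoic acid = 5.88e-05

pKa = -log(5.88e-05) = 4.23. pH = pKa + log([A⁻]/[HA]) = 4.23 + log(1.568/0.157)

pH = 5.23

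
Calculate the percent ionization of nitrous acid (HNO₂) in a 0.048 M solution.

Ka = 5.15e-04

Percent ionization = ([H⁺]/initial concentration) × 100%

Using Ka equilibrium: x² + Ka×x - Ka×C = 0. Solving: [H⁺] = 4.7211e-03. Percent = (4.7211e-03/0.048) × 100

Percent ionization = 9.84%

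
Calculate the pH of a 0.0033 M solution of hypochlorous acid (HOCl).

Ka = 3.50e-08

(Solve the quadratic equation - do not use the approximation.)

x² + Ka×x - Ka×C = 0. Using quadratic formula: [H⁺] = 1.0730e-05

pH = 4.97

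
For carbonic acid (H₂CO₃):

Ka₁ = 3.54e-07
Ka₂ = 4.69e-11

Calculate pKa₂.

pKa₂ = -log(Ka₂) = -log(4.69e-11) = 10.33.

pK_{a2} = 10.33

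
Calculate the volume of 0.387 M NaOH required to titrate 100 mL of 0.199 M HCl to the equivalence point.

At equivalence: moles acid = moles base. moles HCl = 0.199 × 100/1000 = 0.0199 mol. V_base = moles / 0.387 × 1000 = 51.4 mL.

V_{base} = 51.4 mL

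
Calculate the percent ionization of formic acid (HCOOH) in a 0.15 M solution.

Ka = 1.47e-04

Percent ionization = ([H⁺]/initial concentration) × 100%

Using Ka equilibrium: x² + Ka×x - Ka×C = 0. Solving: [H⁺] = 4.6228e-03. Percent = (4.6228e-03/0.15) × 100

Percent ionization = 3.08%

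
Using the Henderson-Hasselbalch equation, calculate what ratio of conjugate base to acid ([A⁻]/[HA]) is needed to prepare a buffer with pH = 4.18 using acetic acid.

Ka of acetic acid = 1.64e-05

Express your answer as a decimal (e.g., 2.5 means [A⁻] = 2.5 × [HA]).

pKa = -log(1.64e-05) = 4.7852. pH = pKa + log([A⁻]/[HA]), so log([A⁻]/[HA]) = pH − pKa = 4.18 − 4.7852 = -0.6052. [A⁻]/[HA] = 10^(-0.6052) = 0.248

[A⁻]/[HA] = 0.248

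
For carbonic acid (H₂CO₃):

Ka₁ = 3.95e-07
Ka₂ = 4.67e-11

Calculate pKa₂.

pKa₂ = -log(Ka₂) = -log(4.67e-11) = 10.33.

pK_{a2} = 10.33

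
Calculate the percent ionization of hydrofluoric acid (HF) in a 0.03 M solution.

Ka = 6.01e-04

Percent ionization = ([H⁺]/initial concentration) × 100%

Using Ka equilibrium: x² + Ka×x - Ka×C = 0. Solving: [H⁺] = 3.9563e-03. Percent = (3.9563e-03/0.03) × 100

Percent ionization = 13.2%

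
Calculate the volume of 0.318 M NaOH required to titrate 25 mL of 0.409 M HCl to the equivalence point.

At equivalence: moles acid = moles base. moles HCl = 0.409 × 25/1000 = 0.01022 mol. V_base = moles / 0.318 × 1000 = 32.2 mL.

V_{base} = 32.2 mL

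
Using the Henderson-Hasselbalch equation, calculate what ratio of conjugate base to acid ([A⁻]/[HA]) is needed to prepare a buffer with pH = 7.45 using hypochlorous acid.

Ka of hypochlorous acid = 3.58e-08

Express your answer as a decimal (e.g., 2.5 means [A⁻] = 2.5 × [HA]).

pKa = -log(3.58e-08) = 7.4461. pH = pKa + log([A⁻]/[HA]), so log([A⁻]/[HA]) = pH − pKa = 7.45 − 7.4461 = 0.0039. [A⁻]/[HA] = 10^(0.0039) = 1.01

[A⁻]/[HA] = 1.01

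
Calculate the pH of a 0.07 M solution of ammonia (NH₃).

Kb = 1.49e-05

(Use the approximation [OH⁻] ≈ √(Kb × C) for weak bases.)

[OH⁻] = √(Kb × C) = √(1.49e-05 × 0.07) = 1.0213e-03. pOH = 2.99, pH = 14 - pOH

pH = 11.01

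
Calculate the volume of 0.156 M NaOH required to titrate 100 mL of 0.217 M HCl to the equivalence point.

At equivalence: moles acid = moles base. moles HCl = 0.217 × 100/1000 = 0.0217 mol. V_base = moles / 0.156 × 1000 = 139.1 mL.

V_{base} = 139.1 mL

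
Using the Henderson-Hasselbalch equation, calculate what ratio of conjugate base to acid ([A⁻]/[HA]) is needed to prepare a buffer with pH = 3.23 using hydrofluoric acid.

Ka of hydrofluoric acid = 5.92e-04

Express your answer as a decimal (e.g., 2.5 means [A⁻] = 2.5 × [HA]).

pKa = -log(5.92e-04) = 3.2277. pH = pKa + log([A⁻]/[HA]), so log([A⁻]/[HA]) = pH − pKa = 3.23 − 3.2277 = 0.0023. [A⁻]/[HA] = 10^(0.0023) = 1.01

[A⁻]/[HA] = 1.01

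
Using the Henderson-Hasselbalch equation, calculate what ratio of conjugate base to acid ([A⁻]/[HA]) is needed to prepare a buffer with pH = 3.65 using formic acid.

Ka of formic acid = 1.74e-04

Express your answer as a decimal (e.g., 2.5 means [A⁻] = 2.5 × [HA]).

pKa = -log(1.74e-04) = 3.7595. pH = pKa + log([A⁻]/[HA]), so log([A⁻]/[HA]) = pH − pKa = 3.65 − 3.7595 = -0.1095. [A⁻]/[HA] = 10^(-0.1095) = 0.777

[A⁻]/[HA] = 0.777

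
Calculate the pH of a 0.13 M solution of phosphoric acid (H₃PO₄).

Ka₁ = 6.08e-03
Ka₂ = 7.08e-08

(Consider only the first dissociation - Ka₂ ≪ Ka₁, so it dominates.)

First dissociation dominates. From Ka₁ = [H⁺][HA⁻]/[H₂A], x² + Ka₁·x − Ka₁·C = 0 with C = 0.13 M and Ka₁ = 6.08e-03. Solving: [H⁺] = (−Ka₁ + √(Ka₁² + 4·Ka₁·C)) / 2 = 2.5238e-02 M. pH = -log(2.5238e-02) = 1.60.

pH = 1.60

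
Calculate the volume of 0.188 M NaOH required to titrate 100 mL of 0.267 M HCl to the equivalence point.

At equivalence: moles acid = moles base. moles HCl = 0.267 × 100/1000 = 0.0267 mol. V_base = moles / 0.188 × 1000 = 142.0 mL.

V_{base} = 142.0 mL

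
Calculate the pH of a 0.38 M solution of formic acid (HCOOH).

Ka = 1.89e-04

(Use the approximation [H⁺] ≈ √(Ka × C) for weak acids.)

[H⁺] = √(Ka × C) = √(1.89e-04 × 0.38) = 8.4747e-03. pH = -log(8.4747e-03)

pH = 2.07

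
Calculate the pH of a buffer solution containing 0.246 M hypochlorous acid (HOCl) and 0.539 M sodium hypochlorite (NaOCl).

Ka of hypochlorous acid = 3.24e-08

pKa = -log(3.24e-08) = 7.49. pH = pKa + log([A⁻]/[HA]) = 7.49 + log(0.539/0.246)

pH = 7.83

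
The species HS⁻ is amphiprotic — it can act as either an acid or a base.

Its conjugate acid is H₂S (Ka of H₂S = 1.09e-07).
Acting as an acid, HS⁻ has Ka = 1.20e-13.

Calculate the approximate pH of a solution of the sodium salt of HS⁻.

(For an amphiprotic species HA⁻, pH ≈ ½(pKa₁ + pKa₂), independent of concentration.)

pKa₁ = -log(1.09e-07) = 6.96; pKa₂ = -log(1.20e-13) = 12.92. For an amphiprotic species, pH ≈ ½(pKa₁ + pKa₂) = ½(6.96 + 12.92) = 9.94.

pH = 9.94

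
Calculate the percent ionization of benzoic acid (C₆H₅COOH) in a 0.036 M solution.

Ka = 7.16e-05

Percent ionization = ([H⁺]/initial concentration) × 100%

Using Ka equilibrium: x² + Ka×x - Ka×C = 0. Solving: [H⁺] = 1.5701e-03. Percent = (1.5701e-03/0.036) × 100

Percent ionization = 4.36%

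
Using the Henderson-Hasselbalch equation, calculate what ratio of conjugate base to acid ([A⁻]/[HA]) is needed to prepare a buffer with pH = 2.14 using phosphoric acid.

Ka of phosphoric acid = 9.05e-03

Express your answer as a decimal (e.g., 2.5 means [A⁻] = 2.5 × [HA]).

pKa = -log(9.05e-03) = 2.0434. pH = pKa + log([A⁻]/[HA]), so log([A⁻]/[HA]) = pH − pKa = 2.14 − 2.0434 = 0.0966. [A⁻]/[HA] = 10^(0.0966) = 1.25

[A⁻]/[HA] = 1.25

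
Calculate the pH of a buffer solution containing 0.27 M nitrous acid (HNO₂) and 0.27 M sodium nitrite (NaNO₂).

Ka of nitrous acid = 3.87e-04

pKa = -log(3.87e-04) = 3.41. pH = pKa + log([A⁻]/[HA]) = 3.41 + log(0.27/0.27)

pH = 3.41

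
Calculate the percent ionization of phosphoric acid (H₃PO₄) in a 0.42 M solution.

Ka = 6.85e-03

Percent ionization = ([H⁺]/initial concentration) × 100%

Using Ka equilibrium: x² + Ka×x - Ka×C = 0. Solving: [H⁺] = 5.0322e-02. Percent = (5.0322e-02/0.42) × 100

Percent ionization = 12%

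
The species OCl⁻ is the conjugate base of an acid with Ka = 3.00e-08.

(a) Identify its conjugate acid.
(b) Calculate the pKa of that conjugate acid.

(a) The conjugate acid is formed by adding one H⁺ to OCl⁻, giving HOCl. (b) pKa = -log(Ka) = -log(3.00e-08) = 7.52.

Conjugate acid: HOCl; pK_a = 7.52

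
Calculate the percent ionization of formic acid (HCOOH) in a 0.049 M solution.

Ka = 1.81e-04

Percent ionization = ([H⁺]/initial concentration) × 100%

Using Ka equilibrium: x² + Ka×x - Ka×C = 0. Solving: [H⁺] = 2.8890e-03. Percent = (2.8890e-03/0.049) × 100

Percent ionization = 5.9%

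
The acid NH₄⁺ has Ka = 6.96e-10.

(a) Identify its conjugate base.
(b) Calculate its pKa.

(a) The conjugate base is formed by removing one H⁺ from NH₄⁺, giving NH₃. (b) pKa = -log(Ka) = -log(6.96e-10) = 9.16.

Conjugate base: NH₃; pK_a = 9.16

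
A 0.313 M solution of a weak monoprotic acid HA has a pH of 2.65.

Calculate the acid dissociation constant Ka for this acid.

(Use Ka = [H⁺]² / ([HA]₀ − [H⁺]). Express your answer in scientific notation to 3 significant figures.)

[H⁺] = 10^(−pH) = 10^(−2.65) = 2.239e-03 M. For HA ⇌ H⁺ + A⁻, Ka = [H⁺][A⁻]/[HA] = [H⁺]² / ([HA]₀ − [H⁺]) = (2.239e-03)² / (0.313 − 2.239e-03) = 1.61e-05.

K_a = 1.61e-05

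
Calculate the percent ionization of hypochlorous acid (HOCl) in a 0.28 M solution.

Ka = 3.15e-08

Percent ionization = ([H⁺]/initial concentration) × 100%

Using Ka equilibrium: x² + Ka×x - Ka×C = 0. Solving: [H⁺] = 9.3899e-05. Percent = (9.3899e-05/0.28) × 100

Percent ionization = 0.0335%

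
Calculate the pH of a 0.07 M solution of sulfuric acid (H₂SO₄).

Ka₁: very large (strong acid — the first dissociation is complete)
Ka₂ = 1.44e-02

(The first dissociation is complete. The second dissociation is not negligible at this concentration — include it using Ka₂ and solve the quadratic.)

First dissociation is complete: [H⁺]₀ = [HSO₄⁻]₀ = C = 0.07 M. Second dissociation HSO₄⁻ ⇌ H⁺ + SO₄²⁻: let x = [SO₄²⁻]. Ka₂ = (C + x)·x / (C − x) = 1.44e-02 → x² + (C + Ka₂)·x − Ka₂·C = 0 → x² + 0.08440·x − 1.008e-03 = 0. x = (−0.08440 + √(0.08440² + 4 × 1.008e-03)) / 2 = 1.0609e-02 M. [H⁺] = C + x = 0.07 + 1.0609e-02 = 8.0609e-02 M. pH = -log(8.0609e-02) = 1.09.

pH = 1.09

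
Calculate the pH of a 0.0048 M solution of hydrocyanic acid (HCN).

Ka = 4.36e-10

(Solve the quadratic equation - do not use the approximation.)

x² + Ka×x - Ka×C = 0. Using quadratic formula: [H⁺] = 1.4464e-06

pH = 5.84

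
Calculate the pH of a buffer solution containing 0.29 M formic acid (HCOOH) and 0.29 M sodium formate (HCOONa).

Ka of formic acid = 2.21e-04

pKa = -log(2.21e-04) = 3.66. pH = pKa + log([A⁻]/[HA]) = 3.66 + log(0.29/0.29)

pH = 3.66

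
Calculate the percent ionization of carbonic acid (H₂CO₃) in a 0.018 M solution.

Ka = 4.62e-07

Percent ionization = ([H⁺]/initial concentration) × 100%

Using Ka equilibrium: x² + Ka×x - Ka×C = 0. Solving: [H⁺] = 9.0961e-05. Percent = (9.0961e-05/0.018) × 100

Percent ionization = 0.505%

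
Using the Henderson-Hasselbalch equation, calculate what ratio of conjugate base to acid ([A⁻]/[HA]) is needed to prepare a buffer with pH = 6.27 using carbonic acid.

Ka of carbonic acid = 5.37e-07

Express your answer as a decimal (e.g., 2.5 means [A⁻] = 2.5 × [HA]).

pKa = -log(5.37e-07) = 6.2700. pH = pKa + log([A⁻]/[HA]), so log([A⁻]/[HA]) = pH − pKa = 6.27 − 6.2700 = -0.0000. [A⁻]/[HA] = 10^(-0.0000) = 1.00

[A⁻]/[HA] = 1.00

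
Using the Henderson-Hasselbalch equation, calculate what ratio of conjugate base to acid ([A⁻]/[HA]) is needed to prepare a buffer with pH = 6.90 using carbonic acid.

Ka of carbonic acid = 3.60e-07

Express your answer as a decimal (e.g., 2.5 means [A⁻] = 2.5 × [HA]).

pKa = -log(3.60e-07) = 6.4437. pH = pKa + log([A⁻]/[HA]), so log([A⁻]/[HA]) = pH − pKa = 6.90 − 6.4437 = 0.4563. [A⁻]/[HA] = 10^(0.4563) = 2.86

[A⁻]/[HA] = 2.86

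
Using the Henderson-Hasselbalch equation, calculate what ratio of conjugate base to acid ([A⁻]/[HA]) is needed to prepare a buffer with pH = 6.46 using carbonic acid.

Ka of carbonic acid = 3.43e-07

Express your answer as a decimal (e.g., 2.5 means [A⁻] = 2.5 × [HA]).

pKa = -log(3.43e-07) = 6.4647. pH = pKa + log([A⁻]/[HA]), so log([A⁻]/[HA]) = pH − pKa = 6.46 − 6.4647 = -0.0047. [A⁻]/[HA] = 10^(-0.0047) = 0.989

[A⁻]/[HA] = 0.989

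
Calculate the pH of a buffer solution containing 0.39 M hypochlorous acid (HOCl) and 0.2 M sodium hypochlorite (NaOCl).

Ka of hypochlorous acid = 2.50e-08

pKa = -log(2.50e-08) = 7.60. pH = pKa + log([A⁻]/[HA]) = 7.60 + log(0.2/0.39)

pH = 7.31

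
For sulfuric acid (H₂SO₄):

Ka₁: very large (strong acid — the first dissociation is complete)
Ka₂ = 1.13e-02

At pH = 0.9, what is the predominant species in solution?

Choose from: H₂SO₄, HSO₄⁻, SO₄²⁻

The first dissociation is complete, so H₂SO₄ itself is never the predominant species in water; pKa₂ = -log(1.13e-02) = 1.95. For a polyprotic acid the predominant species crosses at each pKa: below pKa_n the protonated form dominates, above it the deprotonated form does. At pH = 0.9, the predominant species is HSO₄⁻.

HSO₄⁻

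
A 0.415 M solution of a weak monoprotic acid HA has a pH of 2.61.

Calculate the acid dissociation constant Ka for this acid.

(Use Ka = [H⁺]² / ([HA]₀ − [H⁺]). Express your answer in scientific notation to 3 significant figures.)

[H⁺] = 10^(−pH) = 10^(−2.61) = 2.455e-03 M. For HA ⇌ H⁺ + A⁻, Ka = [H⁺][A⁻]/[HA] = [H⁺]² / ([HA]₀ − [H⁺]) = (2.455e-03)² / (0.415 − 2.455e-03) = 1.46e-05.

K_a = 1.46e-05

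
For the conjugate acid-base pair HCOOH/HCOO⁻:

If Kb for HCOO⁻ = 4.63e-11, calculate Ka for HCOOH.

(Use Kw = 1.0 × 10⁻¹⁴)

For a conjugate pair Ka × Kb = Kw, so Ka = Kw/Kb = 1.0 × 10⁻¹⁴ / 4.63e-11 = 2.16e-04.

K_a = 2.16e-04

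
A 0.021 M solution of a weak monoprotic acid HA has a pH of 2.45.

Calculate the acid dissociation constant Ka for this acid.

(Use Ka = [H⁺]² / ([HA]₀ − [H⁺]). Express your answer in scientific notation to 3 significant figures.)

[H⁺] = 10^(−pH) = 10^(−2.45) = 3.548e-03 M. For HA ⇌ H⁺ + A⁻, Ka = [H⁺][A⁻]/[HA] = [H⁺]² / ([HA]₀ − [H⁺]) = (3.548e-03)² / (0.021 − 3.548e-03) = 7.21e-04.

K_a = 7.21e-04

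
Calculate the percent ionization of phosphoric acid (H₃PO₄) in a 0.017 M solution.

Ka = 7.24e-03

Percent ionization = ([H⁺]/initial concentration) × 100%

Using Ka equilibrium: x² + Ka×x - Ka×C = 0. Solving: [H⁺] = 8.0498e-03. Percent = (8.0498e-03/0.017) × 100

Percent ionization = 47.4%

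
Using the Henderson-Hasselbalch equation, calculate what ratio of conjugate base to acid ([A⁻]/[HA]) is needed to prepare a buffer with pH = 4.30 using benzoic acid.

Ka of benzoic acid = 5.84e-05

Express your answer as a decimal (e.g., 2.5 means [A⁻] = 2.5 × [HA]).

pKa = -log(5.84e-05) = 4.2336. pH = pKa + log([A⁻]/[HA]), so log([A⁻]/[HA]) = pH − pKa = 4.30 − 4.2336 = 0.0664. [A⁻]/[HA] = 10^(0.0664) = 1.17

[A⁻]/[HA] = 1.17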